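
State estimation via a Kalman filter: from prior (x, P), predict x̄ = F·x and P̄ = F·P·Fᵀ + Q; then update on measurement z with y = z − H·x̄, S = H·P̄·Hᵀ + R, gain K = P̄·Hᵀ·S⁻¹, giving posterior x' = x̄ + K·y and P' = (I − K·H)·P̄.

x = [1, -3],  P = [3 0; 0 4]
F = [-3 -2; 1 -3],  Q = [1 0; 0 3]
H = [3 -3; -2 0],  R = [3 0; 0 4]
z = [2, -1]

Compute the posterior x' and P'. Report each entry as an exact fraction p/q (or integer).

x' = [7261/10164, 10/77]
P' = [4913/5082 74/77; 74/77 9/7]

x̄ = F·x = [3, 10]
P̄ = F·P·Fᵀ + Q = [44 15; 15 42]
y = z − H·x̄ = [23, 5]
S = H·P̄·Hᵀ + R = [507 -174; -174 180]
K = P̄·Hᵀ·S⁻¹ = [29/5082 -4913/10164; -25/77 -37/77]
x' = x̄ + K·y = [7261/10164, 10/77]
P' = (I − K·H)·P̄ = [4913/5082 74/77; 74/77 9/7]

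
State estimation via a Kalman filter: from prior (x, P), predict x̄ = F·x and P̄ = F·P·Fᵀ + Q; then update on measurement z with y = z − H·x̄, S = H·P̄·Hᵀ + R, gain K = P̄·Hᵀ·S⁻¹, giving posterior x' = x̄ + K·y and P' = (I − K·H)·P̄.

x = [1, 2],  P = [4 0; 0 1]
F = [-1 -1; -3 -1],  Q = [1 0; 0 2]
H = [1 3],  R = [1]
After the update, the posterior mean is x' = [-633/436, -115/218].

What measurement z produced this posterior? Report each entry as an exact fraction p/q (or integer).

x̄ = F·x = [-3, -5]
P̄ = F·P·Fᵀ + Q = [6 13; 13 39]
S = H·P̄·Hᵀ + R = [436]
K = P̄·Hᵀ·S⁻¹ = [45/436; 65/218]
x' − x̄ = [675/436, 975/218] = K·y
y = (KᵀK)⁻¹·Kᵀ·(x' − x̄) = [15]
z = y + H·x̄ = [15] + [-18] = [-3]

z = [-3]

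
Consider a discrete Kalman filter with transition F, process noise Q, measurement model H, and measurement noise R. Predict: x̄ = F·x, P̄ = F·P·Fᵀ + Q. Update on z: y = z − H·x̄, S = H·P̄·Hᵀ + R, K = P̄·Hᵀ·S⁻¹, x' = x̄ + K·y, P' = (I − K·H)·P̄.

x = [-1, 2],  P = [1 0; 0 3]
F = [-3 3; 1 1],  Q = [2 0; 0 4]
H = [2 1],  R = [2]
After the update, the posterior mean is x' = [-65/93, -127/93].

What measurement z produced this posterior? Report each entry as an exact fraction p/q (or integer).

x̄ = F·x = [9, 1]
P̄ = F·P·Fᵀ + Q = [38 6; 6 8]
S = H·P̄·Hᵀ + R = [186]
K = P̄·Hᵀ·S⁻¹ = [41/93; 10/93]
x' − x̄ = [-902/93, -220/93] = K·y
y = (KᵀK)⁻¹·Kᵀ·(x' − x̄) = [-22]
z = y + H·x̄ = [-22] + [19] = [-3]

z = [-3]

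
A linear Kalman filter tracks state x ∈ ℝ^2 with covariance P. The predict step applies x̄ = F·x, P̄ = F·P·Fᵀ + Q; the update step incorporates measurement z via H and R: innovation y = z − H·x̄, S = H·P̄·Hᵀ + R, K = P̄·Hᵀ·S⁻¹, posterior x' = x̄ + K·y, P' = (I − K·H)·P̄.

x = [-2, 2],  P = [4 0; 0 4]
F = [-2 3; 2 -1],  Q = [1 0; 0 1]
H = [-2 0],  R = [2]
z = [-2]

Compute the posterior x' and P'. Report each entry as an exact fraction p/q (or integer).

x̄ = F·x = [10, -6]
P̄ = F·P·Fᵀ + Q = [53 -28; -28 21]
y = z − H·x̄ = [18]
S = H·P̄·Hᵀ + R = [214]
K = P̄·Hᵀ·S⁻¹ = [-53/107; 28/107]
x' = x̄ + K·y = [116/107, -138/107]
P' = (I − K·H)·P̄ = [53/107 -28/107; -28/107 679/107]

x' = [116/107, -138/107]
P' = [53/107 -28/107; -28/107 679/107]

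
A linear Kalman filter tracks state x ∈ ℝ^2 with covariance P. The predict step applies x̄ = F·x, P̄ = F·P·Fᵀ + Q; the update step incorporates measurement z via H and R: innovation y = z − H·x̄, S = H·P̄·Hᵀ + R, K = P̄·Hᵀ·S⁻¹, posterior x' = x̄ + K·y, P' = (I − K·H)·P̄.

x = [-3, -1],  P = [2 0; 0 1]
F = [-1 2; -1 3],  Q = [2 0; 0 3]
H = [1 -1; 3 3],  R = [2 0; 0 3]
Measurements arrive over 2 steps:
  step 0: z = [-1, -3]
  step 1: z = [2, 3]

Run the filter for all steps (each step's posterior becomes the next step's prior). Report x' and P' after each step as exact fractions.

step 0: x' = [-19/29, -9/29], P' = [88/203 -8/29; -8/29 13/29]
step 1: x' = [9983/8263, -11909/49578], P' = [3538/8263 -2246/8263; -2246/8263 10999/24789]

step 0: x̄ = F·x = [1, 0]
step 0: P̄ = F·P·Fᵀ + Q = [8 8; 8 14]
step 0: y = z − H·x̄ = [-2, -6]
step 0: S = H·P̄·Hᵀ + R = [8 -18; -18 345]
step 0: K = P̄·Hᵀ·S⁻¹ = [72/203 32/203; -21/58 5/29]
step 0: x' = x̄ + K·y = [-19/29, -9/29]
step 0: P' = (I − K·H)·P̄ = [88/203 -8/29; -8/29 13/29]
step 1: x̄ = F·x = [1/29, -8/29]
step 1: P̄ = F·P·Fᵀ + Q = [1082/203 914/203; 914/203 1852/203]
step 1: y = z − H·x̄ = [49/29, 108/29]
step 1: S = H·P̄·Hᵀ + R = [216/29 -330/29; -330/29 43467/203]
step 1: K = P̄·Hᵀ·S⁻¹ = [2892/8263 1292/8263; -17737/49578 4261/24789]
step 1: x' = x̄ + K·y = [9983/8263, -11909/49578]
step 1: P' = (I − K·H)·P̄ = [3538/8263 -2246/8263; -2246/8263 10999/24789]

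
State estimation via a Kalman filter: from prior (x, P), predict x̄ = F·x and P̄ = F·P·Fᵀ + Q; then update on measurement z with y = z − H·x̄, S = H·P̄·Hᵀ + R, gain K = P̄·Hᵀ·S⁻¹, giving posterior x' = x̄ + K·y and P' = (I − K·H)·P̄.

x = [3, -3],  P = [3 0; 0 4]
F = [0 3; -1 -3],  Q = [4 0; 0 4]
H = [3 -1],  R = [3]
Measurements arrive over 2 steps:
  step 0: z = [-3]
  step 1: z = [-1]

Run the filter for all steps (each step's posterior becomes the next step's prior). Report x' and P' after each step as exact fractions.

step 0: x' = [-459/311, -399/311], P' = [272/311 582/311; 582/311 3945/622]
step 1: x' = [14457/311653, 369832/311653], P' = [449531/623306 889665/623306; 889665/623306 3156531/623306]

step 0: x̄ = F·x = [-9, 6]
step 0: P̄ = F·P·Fᵀ + Q = [40 -36; -36 43]
step 0: y = z − H·x̄ = [30]
step 0: S = H·P̄·Hᵀ + R = [622]
step 0: K = P̄·Hᵀ·S⁻¹ = [78/311; -151/622]
step 0: x' = x̄ + K·y = [-459/311, -399/311]
step 0: P' = (I − K·H)·P̄ = [272/311 582/311; 582/311 3945/622]
step 1: x̄ = F·x = [-1197/311, 1656/311]
step 1: P̄ = F·P·Fᵀ + Q = [37993/622 -38997/622; -38997/622 45521/622]
step 1: y = z − H·x̄ = [4936/311]
step 1: S = H·P̄·Hᵀ + R = [311653/311]
step 1: K = P̄·Hᵀ·S⁻¹ = [76488/311653; -81256/311653]
step 1: x' = x̄ + K·y = [14457/311653, 369832/311653]
step 1: P' = (I − K·H)·P̄ = [449531/623306 889665/623306; 889665/623306 3156531/623306]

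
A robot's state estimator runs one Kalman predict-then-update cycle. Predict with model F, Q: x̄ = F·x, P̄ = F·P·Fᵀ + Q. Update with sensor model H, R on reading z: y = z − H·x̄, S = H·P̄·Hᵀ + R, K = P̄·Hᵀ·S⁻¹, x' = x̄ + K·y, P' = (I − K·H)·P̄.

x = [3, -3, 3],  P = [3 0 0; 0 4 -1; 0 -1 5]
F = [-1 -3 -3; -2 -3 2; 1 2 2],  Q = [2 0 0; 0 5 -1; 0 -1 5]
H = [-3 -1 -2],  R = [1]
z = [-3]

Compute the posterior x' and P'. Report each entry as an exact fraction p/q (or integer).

x̄ = F·x = [-3, 9, 3]
P̄ = F·P·Fᵀ + Q = [68 9 -45; 9 85 -9; -45 -9 36]
y = z − H·x̄ = [3]
S = H·P̄·Hᵀ + R = [320]
K = P̄·Hᵀ·S⁻¹ = [-123/320; -47/160; 9/40]
x' = x̄ + K·y = [-1329/320, 1299/160, 147/40]
P' = (I − K·H)·P̄ = [6631/320 -4341/160 -693/40; -4341/160 4591/80 243/20; -693/40 243/20 99/5]

x' = [-1329/320, 1299/160, 147/40]
P' = [6631/320 -4341/160 -693/40; -4341/160 4591/80 243/20; -693/40 243/20 99/5]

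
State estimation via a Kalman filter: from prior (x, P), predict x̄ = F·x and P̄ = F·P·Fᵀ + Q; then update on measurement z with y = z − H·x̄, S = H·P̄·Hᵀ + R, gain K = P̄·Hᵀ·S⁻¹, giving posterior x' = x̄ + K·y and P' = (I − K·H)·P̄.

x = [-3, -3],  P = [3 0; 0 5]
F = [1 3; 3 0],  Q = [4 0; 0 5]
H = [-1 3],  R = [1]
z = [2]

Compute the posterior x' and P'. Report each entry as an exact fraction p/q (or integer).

x' = [-3869/287, -1104/287]
P' = [14299/287 4758/287; 4758/287 1615/287]

x̄ = F·x = [-12, -9]
P̄ = F·P·Fᵀ + Q = [52 9; 9 32]
y = z − H·x̄ = [17]
S = H·P̄·Hᵀ + R = [287]
K = P̄·Hᵀ·S⁻¹ = [-25/287; 87/287]
x' = x̄ + K·y = [-3869/287, -1104/287]
P' = (I − K·H)·P̄ = [14299/287 4758/287; 4758/287 1615/287]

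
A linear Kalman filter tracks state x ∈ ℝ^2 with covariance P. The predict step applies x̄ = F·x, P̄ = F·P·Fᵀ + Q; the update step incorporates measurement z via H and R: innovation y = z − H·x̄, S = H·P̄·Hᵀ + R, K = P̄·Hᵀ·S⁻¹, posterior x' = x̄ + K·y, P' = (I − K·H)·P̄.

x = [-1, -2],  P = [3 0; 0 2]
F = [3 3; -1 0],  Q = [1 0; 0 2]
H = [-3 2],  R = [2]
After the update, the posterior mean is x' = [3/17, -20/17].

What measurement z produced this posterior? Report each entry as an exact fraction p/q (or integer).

x̄ = F·x = [-9, 1]
P̄ = F·P·Fᵀ + Q = [46 -9; -9 5]
S = H·P̄·Hᵀ + R = [544]
K = P̄·Hᵀ·S⁻¹ = [-39/136; 37/544]
x' − x̄ = [156/17, -37/17] = K·y
y = (KᵀK)⁻¹·Kᵀ·(x' − x̄) = [-32]
z = y + H·x̄ = [-32] + [29] = [-3]

z = [-3]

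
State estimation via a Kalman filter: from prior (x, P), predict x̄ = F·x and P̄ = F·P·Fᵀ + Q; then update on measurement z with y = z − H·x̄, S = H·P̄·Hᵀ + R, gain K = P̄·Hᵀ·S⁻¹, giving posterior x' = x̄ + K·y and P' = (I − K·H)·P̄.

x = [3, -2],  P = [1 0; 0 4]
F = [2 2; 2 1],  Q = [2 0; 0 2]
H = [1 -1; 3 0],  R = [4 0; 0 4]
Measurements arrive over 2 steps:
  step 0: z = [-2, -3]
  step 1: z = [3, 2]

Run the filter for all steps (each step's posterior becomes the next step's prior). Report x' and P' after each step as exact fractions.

step 0: x' = [-115/127, 229/127], P' = [164/381 124/381; 124/381 800/381]
step 1: x' = [68202/91103, -116343/91103], P' = [38780/91103 28340/91103; 28340/91103 174256/91103]

step 0: x̄ = F·x = [2, 4]
step 0: P̄ = F·P·Fᵀ + Q = [22 12; 12 10]
step 0: y = z − H·x̄ = [0, -9]
step 0: S = H·P̄·Hᵀ + R = [12 30; 30 202]
step 0: K = P̄·Hᵀ·S⁻¹ = [10/381 41/127; -169/381 31/127]
step 0: x' = x̄ + K·y = [-115/127, 229/127]
step 0: P' = (I − K·H)·P̄ = [164/381 124/381; 124/381 800/381]
step 1: x̄ = F·x = [228/127, -1/127]
step 1: P̄ = F·P·Fᵀ + Q = [1870/127 1000/127; 1000/127 2714/381]
step 1: y = z − H·x̄ = [152/127, -430/127]
step 1: S = H·P̄·Hᵀ + R = [3848/381 2610/127; 2610/127 17338/127]
step 1: K = P̄·Hᵀ·S⁻¹ = [2610/91103 29085/91103; -36479/91103 21255/91103]
step 1: x' = x̄ + K·y = [68202/91103, -116343/91103]
step 1: P' = (I − K·H)·P̄ = [38780/91103 28340/91103; 28340/91103 174256/91103]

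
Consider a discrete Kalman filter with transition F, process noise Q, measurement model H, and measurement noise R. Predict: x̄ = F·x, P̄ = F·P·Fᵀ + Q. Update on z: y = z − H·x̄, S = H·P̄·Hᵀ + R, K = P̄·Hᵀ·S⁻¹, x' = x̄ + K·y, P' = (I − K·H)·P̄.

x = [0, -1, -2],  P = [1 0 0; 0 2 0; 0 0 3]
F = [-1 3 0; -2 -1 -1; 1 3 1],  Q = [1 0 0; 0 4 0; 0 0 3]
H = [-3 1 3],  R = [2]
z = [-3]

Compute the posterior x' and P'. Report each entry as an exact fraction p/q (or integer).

x̄ = F·x = [-3, 3, -5]
P̄ = F·P·Fᵀ + Q = [20 -4 17; -4 13 -11; 17 -11 25]
y = z − H·x̄ = [0]
S = H·P̄·Hᵀ + R = [72]
K = P̄·Hᵀ·S⁻¹ = [-13/72; -1/9; 13/72]
x' = x̄ + K·y = [-3, 3, -5]
P' = (I − K·H)·P̄ = [1271/72 -49/9 1393/72; -49/9 109/9 -86/9; 1393/72 -86/9 1631/72]

x' = [-3, 3, -5]
P' = [1271/72 -49/9 1393/72; -49/9 109/9 -86/9; 1393/72 -86/9 1631/72]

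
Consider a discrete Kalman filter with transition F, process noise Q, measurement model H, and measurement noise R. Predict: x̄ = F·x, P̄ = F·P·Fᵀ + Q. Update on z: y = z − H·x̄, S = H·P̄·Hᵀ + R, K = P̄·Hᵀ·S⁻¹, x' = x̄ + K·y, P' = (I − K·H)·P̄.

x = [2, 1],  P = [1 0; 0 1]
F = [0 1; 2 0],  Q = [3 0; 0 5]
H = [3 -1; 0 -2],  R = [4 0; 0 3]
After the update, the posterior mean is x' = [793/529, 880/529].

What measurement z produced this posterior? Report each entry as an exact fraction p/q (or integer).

z = [3, -3]

x̄ = F·x = [1, 4]
P̄ = F·P·Fᵀ + Q = [4 0; 0 9]
S = H·P̄·Hᵀ + R = [49 18; 18 39]
K = P̄·Hᵀ·S⁻¹ = [156/529 -72/529; -9/529 -240/529]
x' − x̄ = [264/529, -1236/529] = K·y
y = (KᵀK)⁻¹·Kᵀ·(x' − x̄) = [4, 5]
z = y + H·x̄ = [4, 5] + [-1, -8] = [3, -3]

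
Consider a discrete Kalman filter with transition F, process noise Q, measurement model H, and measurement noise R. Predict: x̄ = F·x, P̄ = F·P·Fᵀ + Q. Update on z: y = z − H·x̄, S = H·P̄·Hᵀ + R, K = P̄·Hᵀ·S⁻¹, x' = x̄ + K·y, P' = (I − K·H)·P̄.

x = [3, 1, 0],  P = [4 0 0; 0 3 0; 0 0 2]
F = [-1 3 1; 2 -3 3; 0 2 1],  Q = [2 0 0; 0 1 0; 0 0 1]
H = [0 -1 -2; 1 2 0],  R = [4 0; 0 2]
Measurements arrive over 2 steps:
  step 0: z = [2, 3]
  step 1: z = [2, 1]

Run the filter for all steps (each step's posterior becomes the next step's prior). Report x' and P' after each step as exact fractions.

step 0: x' = [-8829/1871, 7038/1871, -4550/1871], P' = [90722/5613 -48112/5613 10592/1871; -48112/5613 28160/5613 -5922/1871; 10592/1871 -5922/1871 5221/1871]
step 1: x' = [-9950411/20451353, 11041350/20451353, -12415048/20451353], P' = [666418886/61354059 -359407732/61354059 214581818/61354059; -359407732/61354059 222381488/61354059 -124175218/61354059; 214581818/61354059 -124175218/61354059 110617469/61354059]

step 0: x̄ = F·x = [0, 3, 2]
step 0: P̄ = F·P·Fᵀ + Q = [35 -29 20; -29 62 -12; 20 -12 15]
step 0: y = z − H·x̄ = [9, -3]
step 0: S = H·P̄·Hᵀ + R = [78 -87; -87 169]
step 0: K = P̄·Hᵀ·S⁻¹ = [-3860/5613 -917/1871; 1843/5613 1368/1871; -1130/1871 -626/1871]
step 0: x' = x̄ + K·y = [-8829/1871, 7038/1871, -4550/1871]
step 0: P' = (I − K·H)·P̄ = [90722/5613 -48112/5613 10592/1871; -48112/5613 28160/5613 -5922/1871; 10592/1871 -5922/1871 5221/1871]
step 1: x̄ = F·x = [25393/1871, -52422/1871, 9526/1871]
step 1: P̄ = F·P·Fᵀ + Q = [489575/5613 -959275/5613 160241/5613; -959275/5613 2041352/5613 -304165/5613; 160241/5613 -304165/5613 62852/5613]
step 1: y = z − H·x̄ = [-29628/1871, 81322/1871]
step 1: S = H·P̄·Hᵀ + R = [366184/1871 -742417/1871; -742417/1871 1609703/1871]
step 1: K = P̄·Hᵀ·S⁻¹ = [-5812992/20451353 -671751/1573181; 2164079/20451353 1094298/1573181; -8088310/20451353 -432931/1573181]
step 1: x' = x̄ + K·y = [-9950411/20451353, 11041350/20451353, -12415048/20451353]
step 1: P' = (I − K·H)·P̄ = [666418886/61354059 -359407732/61354059 214581818/61354059; -359407732/61354059 222381488/61354059 -124175218/61354059; 214581818/61354059 -124175218/61354059 110617469/61354059]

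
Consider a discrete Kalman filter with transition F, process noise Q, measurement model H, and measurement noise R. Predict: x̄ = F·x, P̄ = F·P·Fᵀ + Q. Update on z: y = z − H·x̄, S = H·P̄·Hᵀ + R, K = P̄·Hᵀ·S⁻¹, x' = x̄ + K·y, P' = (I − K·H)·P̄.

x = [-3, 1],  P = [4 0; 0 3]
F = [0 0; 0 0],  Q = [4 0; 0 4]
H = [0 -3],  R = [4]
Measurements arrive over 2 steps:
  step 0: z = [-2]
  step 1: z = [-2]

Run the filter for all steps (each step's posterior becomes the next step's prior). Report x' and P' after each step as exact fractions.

step 0: x' = [0, 3/5], P' = [4 0; 0 2/5]
step 1: x' = [0, 3/5], P' = [4 0; 0 2/5]

step 0: x̄ = F·x = [0, 0]
step 0: P̄ = F·P·Fᵀ + Q = [4 0; 0 4]
step 0: y = z − H·x̄ = [-2]
step 0: S = H·P̄·Hᵀ + R = [40]
step 0: K = P̄·Hᵀ·S⁻¹ = [0; -3/10]
step 0: x' = x̄ + K·y = [0, 3/5]
step 0: P' = (I − K·H)·P̄ = [4 0; 0 2/5]
step 1: x̄ = F·x = [0, 0]
step 1: P̄ = F·P·Fᵀ + Q = [4 0; 0 4]
step 1: y = z − H·x̄ = [-2]
step 1: S = H·P̄·Hᵀ + R = [40]
step 1: K = P̄·Hᵀ·S⁻¹ = [0; -3/10]
step 1: x' = x̄ + K·y = [0, 3/5]
step 1: P' = (I − K·H)·P̄ = [4 0; 0 2/5]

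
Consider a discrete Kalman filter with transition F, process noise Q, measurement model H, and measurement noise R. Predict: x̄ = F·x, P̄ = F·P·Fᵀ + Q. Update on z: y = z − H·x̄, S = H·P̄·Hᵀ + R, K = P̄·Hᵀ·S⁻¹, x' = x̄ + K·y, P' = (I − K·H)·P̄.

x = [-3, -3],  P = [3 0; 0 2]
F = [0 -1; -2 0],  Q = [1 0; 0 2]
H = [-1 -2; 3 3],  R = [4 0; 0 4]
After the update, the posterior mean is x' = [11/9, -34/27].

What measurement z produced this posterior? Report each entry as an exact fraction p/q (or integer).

z = [1, -1]

x̄ = F·x = [3, 6]
P̄ = F·P·Fᵀ + Q = [3 0; 0 14]
S = H·P̄·Hᵀ + R = [63 -93; -93 157]
K = P̄·Hᵀ·S⁻¹ = [61/207 16/69; -245/621 7/207]
x' − x̄ = [-16/9, -196/27] = K·y
y = (KᵀK)⁻¹·Kᵀ·(x' − x̄) = [16, -28]
z = y + H·x̄ = [16, -28] + [-15, 27] = [1, -1]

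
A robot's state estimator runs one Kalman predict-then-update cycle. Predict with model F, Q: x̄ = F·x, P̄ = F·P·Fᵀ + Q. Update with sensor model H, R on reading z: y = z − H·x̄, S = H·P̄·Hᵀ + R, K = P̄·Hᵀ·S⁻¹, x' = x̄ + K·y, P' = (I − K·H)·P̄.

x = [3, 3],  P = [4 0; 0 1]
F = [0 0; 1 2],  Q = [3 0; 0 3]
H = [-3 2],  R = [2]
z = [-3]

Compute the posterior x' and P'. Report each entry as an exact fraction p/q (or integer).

x' = [189/73, 195/73]
P' = [138/73 198/73; 198/73 319/73]

x̄ = F·x = [0, 9]
P̄ = F·P·Fᵀ + Q = [3 0; 0 11]
y = z − H·x̄ = [-21]
S = H·P̄·Hᵀ + R = [73]
K = P̄·Hᵀ·S⁻¹ = [-9/73; 22/73]
x' = x̄ + K·y = [189/73, 195/73]
P' = (I − K·H)·P̄ = [138/73 198/73; 198/73 319/73]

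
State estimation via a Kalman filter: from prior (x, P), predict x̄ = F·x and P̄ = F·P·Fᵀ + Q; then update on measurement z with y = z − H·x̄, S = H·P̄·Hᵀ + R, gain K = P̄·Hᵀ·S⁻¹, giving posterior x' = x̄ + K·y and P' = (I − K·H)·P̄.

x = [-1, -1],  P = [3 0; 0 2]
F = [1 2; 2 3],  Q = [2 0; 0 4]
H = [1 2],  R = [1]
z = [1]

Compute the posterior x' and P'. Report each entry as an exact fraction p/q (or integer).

x' = [10/111, 47/111]
P' = [485/222 -109/111; -109/111 76/111]

x̄ = F·x = [-3, -5]
P̄ = F·P·Fᵀ + Q = [13 18; 18 34]
y = z − H·x̄ = [14]
S = H·P̄·Hᵀ + R = [222]
K = P̄·Hᵀ·S⁻¹ = [49/222; 43/111]
x' = x̄ + K·y = [10/111, 47/111]
P' = (I − K·H)·P̄ = [485/222 -109/111; -109/111 76/111]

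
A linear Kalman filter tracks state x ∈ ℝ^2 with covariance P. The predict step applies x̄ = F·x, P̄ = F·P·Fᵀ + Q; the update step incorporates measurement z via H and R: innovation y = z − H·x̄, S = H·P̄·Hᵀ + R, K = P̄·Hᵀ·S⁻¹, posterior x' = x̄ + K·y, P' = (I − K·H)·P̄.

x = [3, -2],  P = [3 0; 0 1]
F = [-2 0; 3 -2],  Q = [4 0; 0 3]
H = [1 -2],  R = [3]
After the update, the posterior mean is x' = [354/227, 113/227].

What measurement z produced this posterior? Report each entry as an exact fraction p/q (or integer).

x̄ = F·x = [-6, 13]
P̄ = F·P·Fᵀ + Q = [16 -18; -18 34]
S = H·P̄·Hᵀ + R = [227]
K = P̄·Hᵀ·S⁻¹ = [52/227; -86/227]
x' − x̄ = [1716/227, -2838/227] = K·y
y = (KᵀK)⁻¹·Kᵀ·(x' − x̄) = [33]
z = y + H·x̄ = [33] + [-32] = [1]

z = [1]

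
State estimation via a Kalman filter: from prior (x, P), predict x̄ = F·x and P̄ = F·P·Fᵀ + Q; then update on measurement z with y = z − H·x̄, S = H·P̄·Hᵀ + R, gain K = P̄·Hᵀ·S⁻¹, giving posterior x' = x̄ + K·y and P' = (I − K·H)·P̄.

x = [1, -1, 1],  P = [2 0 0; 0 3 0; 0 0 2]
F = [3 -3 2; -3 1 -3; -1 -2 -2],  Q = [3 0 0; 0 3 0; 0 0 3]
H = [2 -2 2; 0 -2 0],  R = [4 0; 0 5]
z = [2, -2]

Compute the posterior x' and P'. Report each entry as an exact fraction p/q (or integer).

x' = [2939/4378, 3393/4378, 14537/13134]
P' = [13193/4378 -705/4378 -11777/4378; -705/4378 5085/4378 5675/4378; -11777/4378 5675/4378 58609/13134]

x̄ = F·x = [8, -7, -1]
P̄ = F·P·Fᵀ + Q = [56 -39 4; -39 42 12; 4 12 25]
y = z − H·x̄ = [-26, -16]
S = H·P̄·Hᵀ + R = [744 276; 276 173]
K = P̄·Hᵀ·S⁻¹ = [2121/8756 141/2189; -115/8756 -1017/2189; 6253/26268 -1135/2189]
x' = x̄ + K·y = [2939/4378, 3393/4378, 14537/13134]
P' = (I − K·H)·P̄ = [13193/4378 -705/4378 -11777/4378; -705/4378 5085/4378 5675/4378; -11777/4378 5675/4378 58609/13134]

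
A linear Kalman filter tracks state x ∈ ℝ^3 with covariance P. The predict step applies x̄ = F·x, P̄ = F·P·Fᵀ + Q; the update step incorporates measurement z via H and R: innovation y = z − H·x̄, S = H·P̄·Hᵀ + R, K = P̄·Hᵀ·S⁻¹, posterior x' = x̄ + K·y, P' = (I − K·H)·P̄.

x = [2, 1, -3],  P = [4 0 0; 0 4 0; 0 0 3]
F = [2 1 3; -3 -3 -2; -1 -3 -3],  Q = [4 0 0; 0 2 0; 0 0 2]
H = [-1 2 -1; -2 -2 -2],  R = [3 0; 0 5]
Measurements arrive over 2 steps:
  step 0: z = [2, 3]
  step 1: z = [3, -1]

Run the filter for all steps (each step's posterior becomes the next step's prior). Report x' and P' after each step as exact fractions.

step 0: x̄ = F·x = [-4, -3, 4]
step 0: P̄ = F·P·Fᵀ + Q = [51 -54 -47; -54 86 66; -47 66 69]
step 0: y = z − H·x̄ = [8, -3]
step 0: S = H·P̄·Hᵀ + R = [325 -316; -316 549]
step 0: K = P̄·Hᵀ·S⁻¹ = [-29888/78569 -2892/78569; 25904/78569 -13140/78569; 4774/78569 -22440/78569]
step 0: x' = x̄ + K·y = [-544704/78569, 10945/78569, 419788/78569]
step 0: P' = (I − K·H)·P̄ = [948763/78569 -27478/78569 -914055/78569; -27478/78569 36854/78569 23474/78569; -914055/78569 23474/78569 946681/78569]
step 1: x̄ = F·x = [180901/78569, 761701/78569, -747495/78569]
step 1: P̄ = F·P·Fᵀ + Q = [1728583/78569 388577/78569 -2391064/78569; 388577/78569 1632839/78569 -1174170/78569; -2391064/78569 -1174170/78569 4731050/78569]
step 1: y = z − H·x̄ = [-1854289/78569, 311645/78569]
step 1: S = H·P̄·Hᵀ + R = [11586940/78569 -1605160/78569; -1605160/78569 7349477/78569]
step 1: K = P̄·Hᵀ·S⁻¹ = [29171515/210213724 5509974/52553431; 8398643/25635820 -203814/1281791; -243094519/525534310 -21981948/52553431]
step 1: x' = x̄ + K·y = [-16720377/30030532, 4878271/3662260, -19223173/75076330]
step 1: P' = (I − K·H)·P̄ = [3936691371/210213724 263535/5127164 -2001298023/105106862; 263535/5127164 11795543/25635820 -1461259/12817910; -2001298023/105106862 -1461259/12817910 5307975217/262767155]

step 0: x' = [-544704/78569, 10945/78569, 419788/78569], P' = [948763/78569 -27478/78569 -914055/78569; -27478/78569 36854/78569 23474/78569; -914055/78569 23474/78569 946681/78569]
step 1: x' = [-16720377/30030532, 4878271/3662260, -19223173/75076330], P' = [3936691371/210213724 263535/5127164 -2001298023/105106862; 263535/5127164 11795543/25635820 -1461259/12817910; -2001298023/105106862 -1461259/12817910 5307975217/262767155]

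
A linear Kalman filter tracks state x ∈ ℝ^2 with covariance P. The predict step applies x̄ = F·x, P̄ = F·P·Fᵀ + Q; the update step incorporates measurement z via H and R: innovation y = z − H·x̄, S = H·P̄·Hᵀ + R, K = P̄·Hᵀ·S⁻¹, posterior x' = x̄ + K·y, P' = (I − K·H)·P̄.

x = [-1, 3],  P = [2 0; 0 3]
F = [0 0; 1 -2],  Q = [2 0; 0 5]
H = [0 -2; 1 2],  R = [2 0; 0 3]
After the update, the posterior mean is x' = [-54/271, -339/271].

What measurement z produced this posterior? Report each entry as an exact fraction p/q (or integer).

z = [2, -3]

x̄ = F·x = [0, -7]
P̄ = F·P·Fᵀ + Q = [2 0; 0 19]
S = H·P̄·Hᵀ + R = [78 -76; -76 81]
K = P̄·Hᵀ·S⁻¹ = [76/271 78/271; -95/271 38/271]
x' − x̄ = [-54/271, 1558/271] = K·y
y = (KᵀK)⁻¹·Kᵀ·(x' − x̄) = [-12, 11]
z = y + H·x̄ = [-12, 11] + [14, -14] = [2, -3]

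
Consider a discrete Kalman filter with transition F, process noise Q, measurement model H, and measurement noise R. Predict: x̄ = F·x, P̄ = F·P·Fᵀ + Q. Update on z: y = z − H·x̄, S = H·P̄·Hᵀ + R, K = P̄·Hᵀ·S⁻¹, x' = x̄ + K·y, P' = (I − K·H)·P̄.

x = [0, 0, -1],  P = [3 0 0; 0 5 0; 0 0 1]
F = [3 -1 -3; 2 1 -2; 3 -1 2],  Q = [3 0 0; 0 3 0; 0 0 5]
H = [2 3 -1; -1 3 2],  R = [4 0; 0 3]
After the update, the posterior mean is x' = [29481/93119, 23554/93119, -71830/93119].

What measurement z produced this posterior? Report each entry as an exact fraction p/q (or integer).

x̄ = F·x = [3, 2, -2]
P̄ = F·P·Fᵀ + Q = [44 19 26; 19 24 9; 26 9 41]
S = H·P̄·Hᵀ + R = [507 260; 260 317]
K = P̄·Hᵀ·S⁻¹ = [20823/93119 155/7163; 13557/93119 749/7163; -9534/93119 2477/7163]
x' − x̄ = [-249876/93119, -162684/93119, 114408/93119] = K·y
y = (KᵀK)⁻¹·Kᵀ·(x' − x̄) = [-12, 0]
z = y + H·x̄ = [-12, 0] + [14, -1] = [2, -1]

z = [2, -1]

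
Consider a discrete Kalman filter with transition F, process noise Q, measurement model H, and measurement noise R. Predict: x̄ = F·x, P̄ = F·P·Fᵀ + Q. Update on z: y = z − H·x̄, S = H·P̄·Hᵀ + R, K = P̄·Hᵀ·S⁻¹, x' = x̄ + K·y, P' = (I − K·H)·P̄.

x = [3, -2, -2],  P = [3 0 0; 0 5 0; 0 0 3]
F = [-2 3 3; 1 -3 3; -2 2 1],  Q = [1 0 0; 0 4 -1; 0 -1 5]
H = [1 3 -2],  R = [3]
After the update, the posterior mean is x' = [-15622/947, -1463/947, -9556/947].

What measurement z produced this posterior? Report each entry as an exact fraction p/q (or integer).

x̄ = F·x = [-18, 3, -12]
P̄ = F·P·Fᵀ + Q = [85 -24 51; -24 79 -28; 51 -28 40]
S = H·P̄·Hᵀ + R = [947]
K = P̄·Hᵀ·S⁻¹ = [-89/947; 269/947; -113/947]
x' − x̄ = [1424/947, -4304/947, 1808/947] = K·y
y = (KᵀK)⁻¹·Kᵀ·(x' − x̄) = [-16]
z = y + H·x̄ = [-16] + [15] = [-1]

z = [-1]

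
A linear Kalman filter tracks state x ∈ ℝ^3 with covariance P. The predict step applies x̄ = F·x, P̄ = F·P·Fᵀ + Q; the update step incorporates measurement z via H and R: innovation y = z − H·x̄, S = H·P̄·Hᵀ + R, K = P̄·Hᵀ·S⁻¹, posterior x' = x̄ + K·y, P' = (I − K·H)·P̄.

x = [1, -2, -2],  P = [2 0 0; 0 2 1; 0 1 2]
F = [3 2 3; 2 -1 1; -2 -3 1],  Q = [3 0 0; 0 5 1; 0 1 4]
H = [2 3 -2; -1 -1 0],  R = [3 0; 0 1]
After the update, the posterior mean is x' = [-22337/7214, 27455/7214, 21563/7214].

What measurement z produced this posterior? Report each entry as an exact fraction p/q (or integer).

z = [-1, -1]

x̄ = F·x = [-7, 2, 2]
P̄ = F·P·Fᵀ + Q = [59 13 -25; 13 15 -3; -25 -3 26]
S = H·P̄·Hᵀ + R = [870 -284; -284 101]
K = P̄·Hᵀ·S⁻¹ = [459/7214 -1926/3607; -175/7214 -1246/3607; -3259/7214 -3582/3607]
x' − x̄ = [28161/7214, 13027/7214, 7135/7214] = K·y
y = (KᵀK)⁻¹·Kᵀ·(x' − x̄) = [11, -6]
z = y + H·x̄ = [11, -6] + [-12, 5] = [-1, -1]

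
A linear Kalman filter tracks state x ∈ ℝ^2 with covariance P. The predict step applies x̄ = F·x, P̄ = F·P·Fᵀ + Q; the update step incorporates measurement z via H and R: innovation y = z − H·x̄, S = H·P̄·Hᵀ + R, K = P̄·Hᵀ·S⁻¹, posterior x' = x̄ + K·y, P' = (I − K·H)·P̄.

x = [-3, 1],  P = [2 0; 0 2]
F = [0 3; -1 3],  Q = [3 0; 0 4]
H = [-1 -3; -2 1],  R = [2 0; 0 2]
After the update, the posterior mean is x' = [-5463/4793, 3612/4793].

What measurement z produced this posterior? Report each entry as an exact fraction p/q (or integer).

x̄ = F·x = [3, 6]
P̄ = F·P·Fᵀ + Q = [21 18; 18 24]
S = H·P̄·Hᵀ + R = [347 60; 60 38]
K = P̄·Hᵀ·S⁻¹ = [-705/4793 -1914/4793; -1350/4793 618/4793]
x' − x̄ = [-19842/4793, -25146/4793] = K·y
y = (KᵀK)⁻¹·Kᵀ·(x' − x̄) = [20, 3]
z = y + H·x̄ = [20, 3] + [-21, 0] = [-1, 3]

z = [-1, 3]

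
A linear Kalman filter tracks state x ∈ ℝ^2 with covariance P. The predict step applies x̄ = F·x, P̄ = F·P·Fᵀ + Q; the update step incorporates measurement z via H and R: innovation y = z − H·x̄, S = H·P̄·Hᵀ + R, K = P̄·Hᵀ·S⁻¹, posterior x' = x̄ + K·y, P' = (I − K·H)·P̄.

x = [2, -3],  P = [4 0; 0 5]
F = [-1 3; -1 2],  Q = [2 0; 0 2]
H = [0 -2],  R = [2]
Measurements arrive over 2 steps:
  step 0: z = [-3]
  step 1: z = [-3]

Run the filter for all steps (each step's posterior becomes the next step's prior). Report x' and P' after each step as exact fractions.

step 0: x̄ = F·x = [-11, -8]
step 0: P̄ = F·P·Fᵀ + Q = [51 34; 34 26]
step 0: y = z − H·x̄ = [-19]
step 0: S = H·P̄·Hᵀ + R = [106]
step 0: K = P̄·Hᵀ·S⁻¹ = [-34/53; -26/53]
step 0: x' = x̄ + K·y = [63/53, 70/53]
step 0: P' = (I − K·H)·P̄ = [391/53 34/53; 34/53 26/53]
step 1: x̄ = F·x = [147/53, 77/53]
step 1: P̄ = F·P·Fᵀ + Q = [527/53 377/53; 377/53 465/53]
step 1: y = z − H·x̄ = [-5/53]
step 1: S = H·P̄·Hᵀ + R = [1966/53]
step 1: K = P̄·Hᵀ·S⁻¹ = [-377/983; -465/983]
step 1: x' = x̄ + K·y = [2762/983, 1472/983]
step 1: P' = (I − K·H)·P̄ = [4411/983 377/983; 377/983 465/983]

step 0: x' = [63/53, 70/53], P' = [391/53 34/53; 34/53 26/53]
step 1: x' = [2762/983, 1472/983], P' = [4411/983 377/983; 377/983 465/983]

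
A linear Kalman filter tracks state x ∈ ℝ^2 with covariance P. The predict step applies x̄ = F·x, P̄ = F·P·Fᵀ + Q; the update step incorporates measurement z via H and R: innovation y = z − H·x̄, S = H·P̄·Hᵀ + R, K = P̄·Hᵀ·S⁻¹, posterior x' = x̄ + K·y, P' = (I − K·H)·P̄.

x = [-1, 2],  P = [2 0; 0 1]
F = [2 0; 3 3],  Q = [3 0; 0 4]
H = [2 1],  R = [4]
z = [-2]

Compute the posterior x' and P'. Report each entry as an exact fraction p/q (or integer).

x' = [-288/127, 326/127]
P' = [241/127 -346/127; -346/127 912/127]

x̄ = F·x = [-2, 3]
P̄ = F·P·Fᵀ + Q = [11 12; 12 31]
y = z − H·x̄ = [-1]
S = H·P̄·Hᵀ + R = [127]
K = P̄·Hᵀ·S⁻¹ = [34/127; 55/127]
x' = x̄ + K·y = [-288/127, 326/127]
P' = (I − K·H)·P̄ = [241/127 -346/127; -346/127 912/127]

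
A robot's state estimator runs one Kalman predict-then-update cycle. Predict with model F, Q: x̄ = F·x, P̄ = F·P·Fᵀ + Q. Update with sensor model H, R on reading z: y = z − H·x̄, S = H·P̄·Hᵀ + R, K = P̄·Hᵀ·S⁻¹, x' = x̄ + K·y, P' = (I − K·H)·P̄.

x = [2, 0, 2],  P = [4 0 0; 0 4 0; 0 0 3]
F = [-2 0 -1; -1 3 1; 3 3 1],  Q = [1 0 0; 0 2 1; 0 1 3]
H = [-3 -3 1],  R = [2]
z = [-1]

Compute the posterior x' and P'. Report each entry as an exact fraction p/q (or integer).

x̄ = F·x = [-6, 0, 8]
P̄ = F·P·Fᵀ + Q = [20 5 -27; 5 45 28; -27 28 78]
y = z − H·x̄ = [-27]
S = H·P̄·Hᵀ + R = [749]
K = P̄·Hᵀ·S⁻¹ = [-102/749; -122/749; 75/749]
x' = x̄ + K·y = [-1740/749, 3294/749, 3967/749]
P' = (I − K·H)·P̄ = [4576/749 -8699/749 -12573/749; -8699/749 18821/749 30122/749; -12573/749 30122/749 52797/749]

x' = [-1740/749, 3294/749, 3967/749]
P' = [4576/749 -8699/749 -12573/749; -8699/749 18821/749 30122/749; -12573/749 30122/749 52797/749]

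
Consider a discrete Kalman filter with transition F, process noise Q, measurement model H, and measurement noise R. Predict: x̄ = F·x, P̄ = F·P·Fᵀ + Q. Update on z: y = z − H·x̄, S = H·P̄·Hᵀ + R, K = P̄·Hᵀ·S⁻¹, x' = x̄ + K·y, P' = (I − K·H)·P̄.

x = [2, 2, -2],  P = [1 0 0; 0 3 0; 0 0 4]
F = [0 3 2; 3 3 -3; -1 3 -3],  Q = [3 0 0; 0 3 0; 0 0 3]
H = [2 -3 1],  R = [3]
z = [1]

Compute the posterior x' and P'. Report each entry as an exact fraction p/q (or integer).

x' = [4616/545, 3291/545, 1063/545]
P' = [17674/545 15309/545 10837/545; 15309/545 15594/545 15687/545; 10837/545 15687/545 25066/545]

x̄ = F·x = [2, 18, 10]
P̄ = F·P·Fᵀ + Q = [46 3 3; 3 75 60; 3 60 67]
y = z − H·x̄ = [41]
S = H·P̄·Hᵀ + R = [545]
K = P̄·Hᵀ·S⁻¹ = [86/545; -159/545; -107/545]
x' = x̄ + K·y = [4616/545, 3291/545, 1063/545]
P' = (I − K·H)·P̄ = [17674/545 15309/545 10837/545; 15309/545 15594/545 15687/545; 10837/545 15687/545 25066/545]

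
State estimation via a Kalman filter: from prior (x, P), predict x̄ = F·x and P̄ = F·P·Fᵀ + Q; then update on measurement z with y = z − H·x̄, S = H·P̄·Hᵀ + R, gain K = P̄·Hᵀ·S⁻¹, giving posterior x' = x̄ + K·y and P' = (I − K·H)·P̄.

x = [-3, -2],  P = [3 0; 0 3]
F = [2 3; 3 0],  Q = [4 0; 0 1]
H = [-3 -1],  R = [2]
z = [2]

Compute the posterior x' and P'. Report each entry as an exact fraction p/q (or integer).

x' = [1/25, -1199/525]
P' = [46/25 -124/25; -124/25 7976/525]

x̄ = F·x = [-12, -9]
P̄ = F·P·Fᵀ + Q = [43 18; 18 28]
y = z − H·x̄ = [-43]
S = H·P̄·Hᵀ + R = [525]
K = P̄·Hᵀ·S⁻¹ = [-7/25; -82/525]
x' = x̄ + K·y = [1/25, -1199/525]
P' = (I − K·H)·P̄ = [46/25 -124/25; -124/25 7976/525]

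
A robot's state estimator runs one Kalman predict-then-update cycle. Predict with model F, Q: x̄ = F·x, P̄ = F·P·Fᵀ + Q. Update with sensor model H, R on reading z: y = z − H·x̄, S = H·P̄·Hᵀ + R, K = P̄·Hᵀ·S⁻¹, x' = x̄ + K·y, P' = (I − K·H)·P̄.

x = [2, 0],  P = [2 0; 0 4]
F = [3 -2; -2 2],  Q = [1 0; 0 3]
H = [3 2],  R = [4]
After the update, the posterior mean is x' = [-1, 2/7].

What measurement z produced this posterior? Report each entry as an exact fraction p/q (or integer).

x̄ = F·x = [6, -4]
P̄ = F·P·Fᵀ + Q = [35 -28; -28 27]
S = H·P̄·Hᵀ + R = [91]
K = P̄·Hᵀ·S⁻¹ = [7/13; -30/91]
x' − x̄ = [-7, 30/7] = K·y
y = (KᵀK)⁻¹·Kᵀ·(x' − x̄) = [-13]
z = y + H·x̄ = [-13] + [10] = [-3]

z = [-3]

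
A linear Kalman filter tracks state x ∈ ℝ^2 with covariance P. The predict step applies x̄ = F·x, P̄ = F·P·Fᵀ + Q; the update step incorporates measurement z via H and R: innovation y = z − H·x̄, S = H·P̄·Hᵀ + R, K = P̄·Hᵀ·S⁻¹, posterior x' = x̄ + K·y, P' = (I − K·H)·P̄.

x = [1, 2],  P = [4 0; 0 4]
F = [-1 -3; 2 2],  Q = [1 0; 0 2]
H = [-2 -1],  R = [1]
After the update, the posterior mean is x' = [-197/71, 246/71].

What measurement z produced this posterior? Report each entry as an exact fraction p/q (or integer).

x̄ = F·x = [-7, 6]
P̄ = F·P·Fᵀ + Q = [41 -32; -32 34]
S = H·P̄·Hᵀ + R = [71]
K = P̄·Hᵀ·S⁻¹ = [-50/71; 30/71]
x' − x̄ = [300/71, -180/71] = K·y
y = (KᵀK)⁻¹·Kᵀ·(x' − x̄) = [-6]
z = y + H·x̄ = [-6] + [8] = [2]

z = [2]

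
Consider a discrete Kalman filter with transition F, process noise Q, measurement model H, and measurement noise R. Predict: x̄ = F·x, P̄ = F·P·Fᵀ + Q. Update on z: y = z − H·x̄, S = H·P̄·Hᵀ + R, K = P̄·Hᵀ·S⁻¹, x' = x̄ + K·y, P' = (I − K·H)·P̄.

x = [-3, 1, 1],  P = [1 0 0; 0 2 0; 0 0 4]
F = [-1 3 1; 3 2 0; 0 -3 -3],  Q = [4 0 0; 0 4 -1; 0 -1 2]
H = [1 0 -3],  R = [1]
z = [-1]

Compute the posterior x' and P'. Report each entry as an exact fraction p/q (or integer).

x' = [971/356, -779/89, 219/178]
P' = [5535/712 99/89 903/356; 99/89 1581/89 31/89; 903/356 31/89 167/178]

x̄ = F·x = [7, -7, -6]
P̄ = F·P·Fᵀ + Q = [27 9 -30; 9 21 -13; -30 -13 56]
y = z − H·x̄ = [-26]
S = H·P̄·Hᵀ + R = [712]
K = P̄·Hᵀ·S⁻¹ = [117/712; 6/89; -99/356]
x' = x̄ + K·y = [971/356, -779/89, 219/178]
P' = (I − K·H)·P̄ = [5535/712 99/89 903/356; 99/89 1581/89 31/89; 903/356 31/89 167/178]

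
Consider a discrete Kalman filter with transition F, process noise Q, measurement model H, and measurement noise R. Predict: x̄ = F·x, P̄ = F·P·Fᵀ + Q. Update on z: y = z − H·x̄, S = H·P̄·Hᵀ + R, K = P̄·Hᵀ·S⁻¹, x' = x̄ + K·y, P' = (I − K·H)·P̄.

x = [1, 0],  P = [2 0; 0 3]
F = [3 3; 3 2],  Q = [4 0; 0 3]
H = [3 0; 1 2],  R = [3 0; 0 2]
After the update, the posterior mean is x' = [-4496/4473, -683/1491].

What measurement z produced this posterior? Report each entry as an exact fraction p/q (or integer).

z = [-3, -2]

x̄ = F·x = [3, 3]
P̄ = F·P·Fᵀ + Q = [49 36; 36 33]
S = H·P̄·Hᵀ + R = [444 363; 363 327]
K = P̄·Hᵀ·S⁻¹ = [1382/4473 121/4473; -190/1491 676/1491]
x' − x̄ = [-17915/4473, -5156/1491] = K·y
y = (KᵀK)⁻¹·Kᵀ·(x' − x̄) = [-12, -11]
z = y + H·x̄ = [-12, -11] + [9, 9] = [-3, -2]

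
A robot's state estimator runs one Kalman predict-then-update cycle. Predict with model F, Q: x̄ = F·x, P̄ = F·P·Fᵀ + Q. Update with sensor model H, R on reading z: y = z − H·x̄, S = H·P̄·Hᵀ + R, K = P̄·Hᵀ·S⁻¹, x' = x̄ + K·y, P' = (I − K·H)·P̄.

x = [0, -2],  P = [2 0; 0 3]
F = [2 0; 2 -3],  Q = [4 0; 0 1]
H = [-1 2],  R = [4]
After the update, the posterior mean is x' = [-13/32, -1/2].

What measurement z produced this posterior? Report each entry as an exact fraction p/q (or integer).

x̄ = F·x = [0, 6]
P̄ = F·P·Fᵀ + Q = [12 8; 8 36]
S = H·P̄·Hᵀ + R = [128]
K = P̄·Hᵀ·S⁻¹ = [1/32; 1/2]
x' − x̄ = [-13/32, -13/2] = K·y
y = (KᵀK)⁻¹·Kᵀ·(x' − x̄) = [-13]
z = y + H·x̄ = [-13] + [12] = [-1]

z = [-1]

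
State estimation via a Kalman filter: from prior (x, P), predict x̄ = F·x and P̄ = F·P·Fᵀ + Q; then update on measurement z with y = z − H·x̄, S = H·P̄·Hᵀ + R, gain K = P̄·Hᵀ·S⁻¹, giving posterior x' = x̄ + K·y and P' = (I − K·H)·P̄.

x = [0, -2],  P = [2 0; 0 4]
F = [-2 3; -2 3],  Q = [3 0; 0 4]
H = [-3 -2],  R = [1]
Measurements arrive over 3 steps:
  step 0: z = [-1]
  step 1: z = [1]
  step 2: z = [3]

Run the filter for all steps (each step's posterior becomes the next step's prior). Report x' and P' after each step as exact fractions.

step 0: x' = [235/1144, 51/286], P' = [1327/1144 -469/286; -469/286 366/143]
step 1: x' = [-46883/234106, -23287/117053], P' = [407333/351159 -575855/351159; -575855/351159 898784/351159]
step 2: x' = [-258842079/431167196, -64533318/107791799], P' = [500139901/431167196 -176764504/107791799; -176764504/107791799 275890820/107791799]

step 0: x̄ = F·x = [-6, -6]
step 0: P̄ = F·P·Fᵀ + Q = [47 44; 44 48]
step 0: y = z − H·x̄ = [-31]
step 0: S = H·P̄·Hᵀ + R = [1144]
step 0: K = P̄·Hᵀ·S⁻¹ = [-229/1144; -57/286]
step 0: x' = x̄ + K·y = [235/1144, 51/286]
step 0: P' = (I − K·H)·P̄ = [1327/1144 -469/286; -469/286 366/143]
step 1: x̄ = F·x = [71/572, 71/572]
step 1: P̄ = F·P·Fᵀ + Q = [14401/286 13543/286; 13543/286 14687/286]
step 1: y = z − H·x̄ = [927/572]
step 1: S = H·P̄·Hᵀ + R = [351159/286]
step 1: K = P̄·Hᵀ·S⁻¹ = [-70289/351159; -70003/351159]
step 1: x' = x̄ + K·y = [-46883/234106, -23287/117053]
step 1: P' = (I − K·H)·P̄ = [407333/351159 -575855/351159; -575855/351159 898784/351159]
step 2: x̄ = F·x = [-22978/117053, -22978/117053]
step 2: P̄ = F·P·Fᵀ + Q = [17682125/351159 16628648/351159; 16628648/351159 18033284/351159]
step 2: y = z − H·x̄ = [236269/117053]
step 2: S = H·P̄·Hᵀ + R = [431167196/351159]
step 2: K = P̄·Hᵀ·S⁻¹ = [-86303671/431167196; -21488128/107791799]
step 2: x' = x̄ + K·y = [-258842079/431167196, -64533318/107791799]
step 2: P' = (I − K·H)·P̄ = [500139901/431167196 -176764504/107791799; -176764504/107791799 275890820/107791799]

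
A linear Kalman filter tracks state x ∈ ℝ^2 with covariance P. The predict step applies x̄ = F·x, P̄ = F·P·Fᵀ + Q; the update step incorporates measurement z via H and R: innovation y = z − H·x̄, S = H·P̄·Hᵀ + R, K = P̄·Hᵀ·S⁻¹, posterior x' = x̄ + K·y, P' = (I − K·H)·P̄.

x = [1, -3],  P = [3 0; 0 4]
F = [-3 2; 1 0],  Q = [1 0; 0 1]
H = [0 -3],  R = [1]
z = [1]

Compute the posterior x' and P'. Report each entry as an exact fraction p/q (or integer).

x' = [-225/37, -11/37]
P' = [899/37 -9/37; -9/37 4/37]

x̄ = F·x = [-9, 1]
P̄ = F·P·Fᵀ + Q = [44 -9; -9 4]
y = z − H·x̄ = [4]
S = H·P̄·Hᵀ + R = [37]
K = P̄·Hᵀ·S⁻¹ = [27/37; -12/37]
x' = x̄ + K·y = [-225/37, -11/37]
P' = (I − K·H)·P̄ = [899/37 -9/37; -9/37 4/37]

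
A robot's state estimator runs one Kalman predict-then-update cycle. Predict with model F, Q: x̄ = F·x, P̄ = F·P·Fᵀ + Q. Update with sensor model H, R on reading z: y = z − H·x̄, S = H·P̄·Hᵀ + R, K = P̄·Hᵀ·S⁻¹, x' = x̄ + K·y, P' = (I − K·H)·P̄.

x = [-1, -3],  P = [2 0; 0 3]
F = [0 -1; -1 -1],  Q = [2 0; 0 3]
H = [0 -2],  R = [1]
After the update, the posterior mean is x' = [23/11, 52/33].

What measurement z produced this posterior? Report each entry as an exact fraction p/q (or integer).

x̄ = F·x = [3, 4]
P̄ = F·P·Fᵀ + Q = [5 3; 3 8]
S = H·P̄·Hᵀ + R = [33]
K = P̄·Hᵀ·S⁻¹ = [-2/11; -16/33]
x' − x̄ = [-10/11, -80/33] = K·y
y = (KᵀK)⁻¹·Kᵀ·(x' − x̄) = [5]
z = y + H·x̄ = [5] + [-8] = [-3]

z = [-3]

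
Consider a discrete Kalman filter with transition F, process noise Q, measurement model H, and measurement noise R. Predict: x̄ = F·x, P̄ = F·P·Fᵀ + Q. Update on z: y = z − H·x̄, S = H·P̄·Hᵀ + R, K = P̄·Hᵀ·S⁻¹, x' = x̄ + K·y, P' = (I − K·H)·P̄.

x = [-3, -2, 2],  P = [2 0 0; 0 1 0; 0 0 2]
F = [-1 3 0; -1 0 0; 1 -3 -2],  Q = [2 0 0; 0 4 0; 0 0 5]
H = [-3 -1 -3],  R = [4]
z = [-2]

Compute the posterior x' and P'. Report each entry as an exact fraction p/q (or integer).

x' = [-347/145, 501/145, 262/145]
P' = [1821/145 242/145 -1891/145; 242/145 834/145 -512/145; -1891/145 -512/145 2111/145]

x̄ = F·x = [-3, 3, -1]
P̄ = F·P·Fᵀ + Q = [13 2 -11; 2 6 -2; -11 -2 24]
y = z − H·x̄ = [-11]
S = H·P̄·Hᵀ + R = [145]
K = P̄·Hᵀ·S⁻¹ = [-8/145; -6/145; -37/145]
x' = x̄ + K·y = [-347/145, 501/145, 262/145]
P' = (I − K·H)·P̄ = [1821/145 242/145 -1891/145; 242/145 834/145 -512/145; -1891/145 -512/145 2111/145]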